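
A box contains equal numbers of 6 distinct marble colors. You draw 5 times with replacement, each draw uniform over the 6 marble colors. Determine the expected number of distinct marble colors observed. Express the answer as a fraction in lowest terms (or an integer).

Let Xⱼ=1 if type j appears at least once. P(Xⱼ=1) = 1 − ((6−1)/6)^5 = 4651/7776.
E[#distinct] = 6·4651/7776 = 4651/1296.

4651/1296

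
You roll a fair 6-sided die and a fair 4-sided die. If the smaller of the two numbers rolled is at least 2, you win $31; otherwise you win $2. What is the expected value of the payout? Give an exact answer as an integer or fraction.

E[payout] = (3/8)·2 + (5/8)·31 = 161/8

161/8 dollars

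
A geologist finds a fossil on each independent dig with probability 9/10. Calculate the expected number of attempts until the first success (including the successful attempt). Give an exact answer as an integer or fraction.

For a geometric distribution, E[trials] = 1/p = 1/(9/10) = 10/9.

10/9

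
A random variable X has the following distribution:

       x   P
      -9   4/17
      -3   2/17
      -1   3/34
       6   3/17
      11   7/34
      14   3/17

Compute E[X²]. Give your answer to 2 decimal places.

86.06

E[X²] = (4/17)·81 + (2/17)·9 + (3/34)·1 + (3/17)·36 + (7/34)·121 + (3/17)·196
     = 1463/17 ≈ 86.06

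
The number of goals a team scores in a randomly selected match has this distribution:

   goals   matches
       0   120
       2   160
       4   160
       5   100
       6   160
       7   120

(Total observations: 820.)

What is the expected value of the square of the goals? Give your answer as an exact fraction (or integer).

Total = 820, so P(goals=0) = 120/820, etc.
E[X²] = (6/41)·0 + (8/41)·4 + (8/41)·16 + (5/41)·25 + (8/41)·36 + (6/41)·49
     = 867/41

867/41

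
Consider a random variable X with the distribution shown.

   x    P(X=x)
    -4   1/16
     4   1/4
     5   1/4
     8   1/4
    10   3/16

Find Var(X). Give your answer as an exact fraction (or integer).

E[X] = (1/16)·(-4) + (1/4)·4 + (1/4)·5 + (1/4)·8 + (3/16)·10 = 47/8
E[X²] = (1/16)·16 + (1/4)·16 + (1/4)·25 + (1/4)·64 + (3/16)·100 = 46
Var(X) = 46 − (47/8)² = 735/64

735/64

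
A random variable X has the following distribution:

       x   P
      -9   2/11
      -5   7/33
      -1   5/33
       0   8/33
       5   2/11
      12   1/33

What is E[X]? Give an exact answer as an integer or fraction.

-52/33

E[X] = (2/11)·(-9) + (7/33)·(-5) + (5/33)·(-1) + (8/33)·0 + (2/11)·5 + (1/33)·12
     = -52/33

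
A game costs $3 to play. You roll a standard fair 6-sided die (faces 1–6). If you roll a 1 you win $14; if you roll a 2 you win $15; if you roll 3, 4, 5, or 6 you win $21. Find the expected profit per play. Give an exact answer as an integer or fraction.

95/6 dollars

E[payout] = (1/6)·14 + (1/6)·15 + (2/3)·21 = 113/6
Expected profit = 113/6 − 3 = 95/6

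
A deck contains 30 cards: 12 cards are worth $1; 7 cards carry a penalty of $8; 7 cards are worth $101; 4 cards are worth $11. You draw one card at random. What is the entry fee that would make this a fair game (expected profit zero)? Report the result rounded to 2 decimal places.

E[payout] = (12/30)·1 + (7/30)·(-8) + (7/30)·101 + (4/30)·11 = 707/30
Fair fee = E[payout] = 707/30 ≈ $23.57

$23.57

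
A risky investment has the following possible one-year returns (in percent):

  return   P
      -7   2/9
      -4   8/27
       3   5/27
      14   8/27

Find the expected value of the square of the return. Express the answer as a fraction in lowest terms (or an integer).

2035/27

E[X²] = (2/9)·49 + (8/27)·16 + (5/27)·9 + (8/27)·196
     = 2035/27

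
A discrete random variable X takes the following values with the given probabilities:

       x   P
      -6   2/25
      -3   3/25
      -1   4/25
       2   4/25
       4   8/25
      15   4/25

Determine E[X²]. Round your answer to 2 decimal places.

45.88

E[X²] = (2/25)·36 + (3/25)·9 + (4/25)·1 + (4/25)·4 + (8/25)·16 + (4/25)·225
     = 1147/25 ≈ 45.88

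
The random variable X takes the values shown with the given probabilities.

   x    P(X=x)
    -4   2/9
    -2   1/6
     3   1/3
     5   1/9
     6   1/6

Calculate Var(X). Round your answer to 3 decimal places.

E[X] = (2/9)·(-4) + (1/6)·(-2) + (1/3)·3 + (1/9)·5 + (1/6)·6 = 4/3
E[X²] = (2/9)·16 + (1/6)·4 + (1/3)·9 + (1/9)·25 + (1/6)·36 = 16
Var(X) = 16 − (4/3)² = 128/9 ≈ 14.222

14.222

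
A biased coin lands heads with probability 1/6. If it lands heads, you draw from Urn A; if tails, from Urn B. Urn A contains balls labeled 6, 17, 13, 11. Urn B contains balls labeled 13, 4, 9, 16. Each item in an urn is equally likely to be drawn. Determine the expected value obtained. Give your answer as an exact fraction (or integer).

E[X | Urn A] = (6 + 17 + 13 + 11)/4 = 47/4
E[X | Urn B] = (13 + 4 + 9 + 16)/4 = 21/2
E[X] = (1/6)·47/4 + (5/6)·21/2 = 257/24

257/24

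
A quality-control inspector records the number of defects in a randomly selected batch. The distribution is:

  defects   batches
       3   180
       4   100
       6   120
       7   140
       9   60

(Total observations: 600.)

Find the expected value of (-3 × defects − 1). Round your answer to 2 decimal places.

-16.90

Total = 600, so P(defects=3) = 180/600, etc.
E[-3x-1] = (3/10)·(-10) + (1/6)·(-13) + (1/5)·(-19) + (7/30)·(-22) + (1/10)·(-28)
     = -169/10 ≈ -16.90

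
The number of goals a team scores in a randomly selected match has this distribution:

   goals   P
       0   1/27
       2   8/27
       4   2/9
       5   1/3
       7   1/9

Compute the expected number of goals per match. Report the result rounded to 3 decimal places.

E[X] = (1/27)·0 + (8/27)·2 + (2/9)·4 + (1/3)·5 + (1/9)·7
     = 106/27 ≈ 3.926

3.926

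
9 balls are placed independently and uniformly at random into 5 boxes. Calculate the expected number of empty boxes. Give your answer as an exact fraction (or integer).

Let Xⱼ=1 if box j is empty. P(Xⱼ=1) = ((5-1)/5)^9 = 262144/1953125.
By linearity, E[#empty] = 5·262144/1953125 = 262144/390625.

262144/390625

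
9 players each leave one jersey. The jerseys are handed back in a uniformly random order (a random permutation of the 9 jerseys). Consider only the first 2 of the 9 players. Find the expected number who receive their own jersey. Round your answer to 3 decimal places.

Let Xᵢ = 1 if person i gets their own jersey. For each i, P(Xᵢ=1) = 1/9.
By linearity of expectation, E[X₁+…+X_2] = 2·(1/9) = 2/9.
≈ 0.222

0.222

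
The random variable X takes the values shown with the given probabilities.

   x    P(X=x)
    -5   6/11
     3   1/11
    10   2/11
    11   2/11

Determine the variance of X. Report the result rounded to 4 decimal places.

52.7769

E[X] = (6/11)·(-5) + (1/11)·3 + (2/11)·10 + (2/11)·11 = 15/11
E[X²] = (6/11)·25 + (1/11)·9 + (2/11)·100 + (2/11)·121 = 601/11
Var(X) = 601/11 − (15/11)² = 6386/121 ≈ 52.7769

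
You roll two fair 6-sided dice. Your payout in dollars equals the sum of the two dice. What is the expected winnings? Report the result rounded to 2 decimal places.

$7.00

Distribution of the sum of the two dice: 2 w.p. 1/36, 3 w.p. 1/18, 4 w.p. 1/12, 5 w.p. 1/9, 6 w.p. 5/36, 7 w.p. 1/6, …
E[payout] = (1/36)·2 + (1/18)·3 + (1/12)·4 + (1/9)·5 + (5/36)·6 + (1/6)·7 + (5/36)·8 + (1/9)·9 + (1/12)·10 + (1/18)·11 + (1/36)·12 = 7
≈ $7.00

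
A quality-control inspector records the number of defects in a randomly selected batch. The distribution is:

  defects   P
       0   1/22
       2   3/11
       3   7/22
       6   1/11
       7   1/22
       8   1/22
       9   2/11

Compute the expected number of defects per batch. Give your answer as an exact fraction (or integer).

48/11

E[X] = (1/22)·0 + (3/11)·2 + (7/22)·3 + (1/11)·6 + (1/22)·7 + (1/22)·8 + (2/11)·9
     = 48/11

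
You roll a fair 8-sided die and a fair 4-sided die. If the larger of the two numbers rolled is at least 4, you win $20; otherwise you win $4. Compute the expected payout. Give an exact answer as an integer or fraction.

31/2 dollars

E[payout] = (9/32)·4 + (23/32)·20 = 31/2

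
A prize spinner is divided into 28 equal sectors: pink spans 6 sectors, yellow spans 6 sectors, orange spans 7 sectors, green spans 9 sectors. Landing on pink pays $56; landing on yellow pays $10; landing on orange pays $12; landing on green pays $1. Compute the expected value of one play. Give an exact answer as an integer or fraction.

E[payout] = (6/28)·56 + (6/28)·10 + (7/28)·12 + (9/28)·1 = 489/28

489/28 dollars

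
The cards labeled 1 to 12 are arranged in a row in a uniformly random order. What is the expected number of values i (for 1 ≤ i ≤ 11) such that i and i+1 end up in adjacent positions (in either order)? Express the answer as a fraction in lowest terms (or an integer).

For each i ∈ {1,…,11}, let Xᵢ = 1 if i and i+1 are adjacent. P(Xᵢ=1) = 2·(12−1)!/12! = 2/12.
By linearity, E[ΣXᵢ] = (11)·(2/12) = 11/6.

11/6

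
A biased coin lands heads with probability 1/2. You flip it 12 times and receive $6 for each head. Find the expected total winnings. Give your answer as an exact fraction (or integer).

$36

E[#heads] = 12·1/2 = 6 (linearity over flips).
E[winnings] = 6·6 = 36.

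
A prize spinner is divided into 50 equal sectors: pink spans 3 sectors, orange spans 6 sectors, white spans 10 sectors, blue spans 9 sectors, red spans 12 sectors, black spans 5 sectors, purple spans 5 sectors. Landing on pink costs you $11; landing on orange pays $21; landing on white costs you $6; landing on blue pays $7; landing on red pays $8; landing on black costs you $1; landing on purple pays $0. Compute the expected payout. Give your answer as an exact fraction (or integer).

E[payout] = (3/50)·(-11) + (6/50)·21 + (10/50)·(-6) + (9/50)·7 + (12/50)·8 + (5/50)·(-1) + (5/50)·0 = 187/50

187/50 dollars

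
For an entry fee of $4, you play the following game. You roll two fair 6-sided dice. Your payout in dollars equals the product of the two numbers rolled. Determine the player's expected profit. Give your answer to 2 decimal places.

Distribution of the product of the two numbers rolled: 1 w.p. 1/36, 2 w.p. 1/18, 3 w.p. 1/18, 4 w.p. 1/12, 5 w.p. 1/18, 6 w.p. 1/9, …
E[payout] = (1/36)·1 + (1/18)·2 + (1/18)·3 + (1/12)·4 + (1/18)·5 + (1/9)·6 + (1/18)·8 + (1/36)·9 + (1/18)·10 + (1/9)·12 + (1/18)·15 + (1/36)·16 + (1/18)·18 + (1/18)·20 + (1/18)·24 + (1/36)·25 + (1/18)·30 + (1/36)·36 = 49/4
Expected profit = 49/4 − 4 = 33/4 ≈ $8.25

$8.25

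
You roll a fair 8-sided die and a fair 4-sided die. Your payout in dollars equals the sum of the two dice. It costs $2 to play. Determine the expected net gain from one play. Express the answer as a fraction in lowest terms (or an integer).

$5

Distribution of the sum of the two dice: 2 w.p. 1/32, 3 w.p. 1/16, 4 w.p. 3/32, 5 w.p. 1/8, 6 w.p. 1/8, 7 w.p. 1/8, …
E[payout] = (1/32)·2 + (1/16)·3 + (3/32)·4 + (1/8)·5 + (1/8)·6 + (1/8)·7 + (1/8)·8 + (1/8)·9 + (3/32)·10 + (1/16)·11 + (1/32)·12 = 7
Expected profit = 7 − 2 = 5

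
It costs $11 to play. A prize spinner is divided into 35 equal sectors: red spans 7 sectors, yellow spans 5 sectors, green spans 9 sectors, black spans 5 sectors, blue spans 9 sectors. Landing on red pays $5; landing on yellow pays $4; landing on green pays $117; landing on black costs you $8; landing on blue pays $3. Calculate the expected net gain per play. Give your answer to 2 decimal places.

E[payout] = (7/35)·5 + (5/35)·4 + (9/35)·117 + (5/35)·(-8) + (9/35)·3 = 219/7
Expected profit = 219/7 − 11 = 142/7 ≈ $20.29

$20.29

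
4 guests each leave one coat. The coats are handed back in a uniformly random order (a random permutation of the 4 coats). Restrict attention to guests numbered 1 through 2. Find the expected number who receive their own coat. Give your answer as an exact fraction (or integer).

Let Xᵢ = 1 if person i gets their own coat. For each i, P(Xᵢ=1) = 1/4.
By linearity of expectation, E[X₁+…+X_2] = 2·(1/4) = 1/2.

1/2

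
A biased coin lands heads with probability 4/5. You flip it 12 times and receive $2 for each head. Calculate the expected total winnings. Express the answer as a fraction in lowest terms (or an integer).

96/5 dollars

E[#heads] = 12·4/5 = 48/5 (linearity over flips).
E[winnings] = 2·48/5 = 96/5.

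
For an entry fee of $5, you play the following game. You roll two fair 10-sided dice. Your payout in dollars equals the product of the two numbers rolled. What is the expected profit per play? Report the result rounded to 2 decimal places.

Distribution of the product of the two numbers rolled: 1 w.p. 1/100, 2 w.p. 1/50, 3 w.p. 1/50, 4 w.p. 3/100, 5 w.p. 1/50, 6 w.p. 1/25, …
E[payout] = (1/100)·1 + (1/50)·2 + (1/50)·3 + (3/100)·4 + (1/50)·5 + (1/25)·6 + (1/50)·7 + (1/25)·8 + (3/100)·9 + (1/25)·10 + (1/25)·12 + (1/50)·14 + (1/50)·15 + (3/100)·16 + (1/25)·18 + (1/25)·20 + (1/50)·21 + (1/25)·24 + (1/100)·25 + (1/50)·27 + (1/50)·28 + (1/25)·30 + (1/50)·32 + (1/50)·35 + (3/100)·36 + (1/25)·40 + (1/50)·42 + (1/50)·45 + (1/50)·48 + (1/100)·49 + (1/50)·50 + (1/50)·54 + (1/50)·56 + (1/50)·60 + (1/50)·63 + (1/100)·64 + (1/50)·70 + (1/50)·72 + (1/50)·80 + (1/100)·81 + (1/50)·90 + (1/100)·100 = 121/4
Expected profit = 121/4 − 5 = 101/4 ≈ $25.25

$25.25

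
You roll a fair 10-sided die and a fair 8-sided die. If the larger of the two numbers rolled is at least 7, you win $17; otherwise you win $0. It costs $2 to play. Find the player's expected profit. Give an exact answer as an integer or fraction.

E[payout] = (9/20)·0 + (11/20)·17 = 187/20
Expected profit = 187/20 − 2 = 147/20

147/20 dollars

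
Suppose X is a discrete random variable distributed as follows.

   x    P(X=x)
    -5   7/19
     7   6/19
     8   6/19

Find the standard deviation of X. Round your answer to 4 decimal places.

6.0428

E[X] = 55/19, E[X²] = 853/19
Var(X) = E[X²] − (E[X])² = 853/19 − 3025/361 = 13182/361
SD(X) = √(13182/361) ≈ 6.0428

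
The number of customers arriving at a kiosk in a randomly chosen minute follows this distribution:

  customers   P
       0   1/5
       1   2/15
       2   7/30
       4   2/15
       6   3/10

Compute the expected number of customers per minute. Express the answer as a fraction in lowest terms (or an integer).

44/15

E[X] = (1/5)·0 + (2/15)·1 + (7/30)·2 + (2/15)·4 + (3/10)·6
     = 44/15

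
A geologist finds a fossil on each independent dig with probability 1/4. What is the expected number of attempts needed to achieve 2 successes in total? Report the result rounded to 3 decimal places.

8.000

By linearity (sum of 2 independent geometric waits), E[trials] = 2/p = 2/(1/4) = 8.
≈ 8.000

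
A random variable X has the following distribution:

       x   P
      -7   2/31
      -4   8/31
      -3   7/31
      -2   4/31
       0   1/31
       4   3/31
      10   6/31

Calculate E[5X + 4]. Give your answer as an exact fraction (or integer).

109/31

E[5x+4] = (2/31)·(-31) + (8/31)·(-16) + (7/31)·(-11) + (4/31)·(-6) + (1/31)·4 + (3/31)·24 + (6/31)·54
     = 109/31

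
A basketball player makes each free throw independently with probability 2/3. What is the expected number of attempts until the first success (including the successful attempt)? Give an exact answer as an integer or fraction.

For a geometric distribution, E[trials] = 1/p = 1/(2/3) = 3/2.

3/2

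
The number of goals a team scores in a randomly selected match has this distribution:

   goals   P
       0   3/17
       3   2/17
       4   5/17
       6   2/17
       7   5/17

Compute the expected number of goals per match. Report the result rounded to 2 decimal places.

E[X] = (3/17)·0 + (2/17)·3 + (5/17)·4 + (2/17)·6 + (5/17)·7
     = 73/17 ≈ 4.29

4.29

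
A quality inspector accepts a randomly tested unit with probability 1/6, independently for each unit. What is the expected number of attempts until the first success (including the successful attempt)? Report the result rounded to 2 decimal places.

6.00

For a geometric distribution, E[trials] = 1/p = 1/(1/6) = 6.
≈ 6.00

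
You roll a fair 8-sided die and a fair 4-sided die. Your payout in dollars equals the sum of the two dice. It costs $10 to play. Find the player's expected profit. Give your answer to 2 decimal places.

-$3.00

Distribution of the sum of the two dice: 2 w.p. 1/32, 3 w.p. 1/16, 4 w.p. 3/32, 5 w.p. 1/8, 6 w.p. 1/8, 7 w.p. 1/8, …
E[payout] = (1/32)·2 + (1/16)·3 + (3/32)·4 + (1/8)·5 + (1/8)·6 + (1/8)·7 + (1/8)·8 + (1/8)·9 + (3/32)·10 + (1/16)·11 + (1/32)·12 = 7
Expected profit = 7 − 10 = -3 ≈ -$3.00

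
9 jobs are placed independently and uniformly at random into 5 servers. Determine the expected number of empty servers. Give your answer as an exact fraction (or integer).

Let Xⱼ=1 if server j is empty. P(Xⱼ=1) = ((5-1)/5)^9 = 262144/1953125.
By linearity, E[#empty] = 5·262144/1953125 = 262144/390625.

262144/390625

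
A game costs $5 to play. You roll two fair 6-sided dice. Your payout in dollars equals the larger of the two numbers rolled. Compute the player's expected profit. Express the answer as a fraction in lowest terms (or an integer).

Distribution of the larger of the two numbers rolled: 1 w.p. 1/36, 2 w.p. 1/12, 3 w.p. 5/36, 4 w.p. 7/36, 5 w.p. 1/4, 6 w.p. 11/36
E[payout] = (1/36)·1 + (1/12)·2 + (5/36)·3 + (7/36)·4 + (1/4)·5 + (11/36)·6 = 161/36
Expected profit = 161/36 − 5 = -19/36

-19/36 dollars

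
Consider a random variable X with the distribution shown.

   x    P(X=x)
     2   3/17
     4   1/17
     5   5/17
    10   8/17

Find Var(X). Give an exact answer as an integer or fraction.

E[X] = (3/17)·2 + (1/17)·4 + (5/17)·5 + (8/17)·10 = 115/17
E[X²] = (3/17)·4 + (1/17)·16 + (5/17)·25 + (8/17)·100 = 953/17
Var(X) = 953/17 − (115/17)² = 2976/289

2976/289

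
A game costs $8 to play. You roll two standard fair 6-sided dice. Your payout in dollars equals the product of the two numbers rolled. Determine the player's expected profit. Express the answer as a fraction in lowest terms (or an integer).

17/4 dollars

Distribution of the product of the two numbers rolled: 1 w.p. 1/36, 2 w.p. 1/18, 3 w.p. 1/18, 4 w.p. 1/12, 5 w.p. 1/18, 6 w.p. 1/9, …
E[payout] = (1/36)·1 + (1/18)·2 + (1/18)·3 + (1/12)·4 + (1/18)·5 + (1/9)·6 + (1/18)·8 + (1/36)·9 + (1/18)·10 + (1/9)·12 + (1/18)·15 + (1/36)·16 + (1/18)·18 + (1/18)·20 + (1/18)·24 + (1/36)·25 + (1/18)·30 + (1/36)·36 = 49/4
Expected profit = 49/4 − 8 = 17/4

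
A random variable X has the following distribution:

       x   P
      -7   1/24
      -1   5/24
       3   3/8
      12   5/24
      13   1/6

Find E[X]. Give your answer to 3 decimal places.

E[X] = (1/24)·(-7) + (5/24)·(-1) + (3/8)·3 + (5/24)·12 + (1/6)·13
     = 127/24 ≈ 5.292

5.292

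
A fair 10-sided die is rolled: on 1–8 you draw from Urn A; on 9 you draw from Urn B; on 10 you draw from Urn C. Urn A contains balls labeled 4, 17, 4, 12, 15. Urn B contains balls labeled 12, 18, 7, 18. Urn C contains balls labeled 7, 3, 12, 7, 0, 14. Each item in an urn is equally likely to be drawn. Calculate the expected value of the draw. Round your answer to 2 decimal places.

E[X | Urn A] = (4 + 17 + 4 + 12 + 15)/5 = 52/5
E[X | Urn B] = (12 + 18 + 7 + 18)/4 = 55/4
E[X | Urn C] = (7 + 3 + 12 + 7 + 0 + 14)/6 = 43/6
E[X] = (4/5)·52/5 + (1/10)·55/4 + (1/10)·43/6 = 6247/600 ≈ 10.41

10.41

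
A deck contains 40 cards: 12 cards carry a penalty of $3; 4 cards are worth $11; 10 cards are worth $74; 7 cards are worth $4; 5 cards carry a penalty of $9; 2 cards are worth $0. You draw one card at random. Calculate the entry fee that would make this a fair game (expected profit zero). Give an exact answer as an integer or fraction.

E[payout] = (12/40)·(-3) + (4/40)·11 + (10/40)·74 + (7/40)·4 + (5/40)·(-9) + (2/40)·0 = 731/40
Fair fee = E[payout] = 731/40

731/40 dollars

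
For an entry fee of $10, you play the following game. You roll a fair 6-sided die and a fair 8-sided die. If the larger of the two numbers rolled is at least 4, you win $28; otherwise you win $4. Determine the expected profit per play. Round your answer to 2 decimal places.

$13.50

E[payout] = (3/16)·4 + (13/16)·28 = 47/2
Expected profit = 47/2 − 10 = 27/2 ≈ $13.50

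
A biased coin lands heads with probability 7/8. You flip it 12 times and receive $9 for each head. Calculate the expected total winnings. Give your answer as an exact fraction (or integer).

E[#heads] = 12·7/8 = 21/2 (linearity over flips).
E[winnings] = 9·21/2 = 189/2.

189/2 dollars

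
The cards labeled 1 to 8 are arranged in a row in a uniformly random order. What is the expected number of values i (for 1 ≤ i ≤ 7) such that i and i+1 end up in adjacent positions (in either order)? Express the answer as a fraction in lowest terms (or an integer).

For each i ∈ {1,…,7}, let Xᵢ = 1 if i and i+1 are adjacent. P(Xᵢ=1) = 2·(8−1)!/8! = 2/8.
By linearity, E[ΣXᵢ] = (7)·(2/8) = 7/4.

7/4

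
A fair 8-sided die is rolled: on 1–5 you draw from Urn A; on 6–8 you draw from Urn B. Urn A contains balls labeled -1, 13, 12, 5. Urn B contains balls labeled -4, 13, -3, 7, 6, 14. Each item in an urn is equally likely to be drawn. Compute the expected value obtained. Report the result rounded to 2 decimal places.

E[X | Urn A] = (-1 + 13 + 12 + 5)/4 = 29/4
E[X | Urn B] = (-4 + 13 − 3 + 7 + 6 + 14)/6 = 11/2
E[X] = (5/8)·29/4 + (3/8)·11/2 = 211/32 ≈ 6.59

6.59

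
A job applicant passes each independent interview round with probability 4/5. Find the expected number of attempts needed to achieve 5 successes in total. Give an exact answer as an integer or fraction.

25/4

By linearity (sum of 5 independent geometric waits), E[trials] = 5/p = 5/(4/5) = 25/4.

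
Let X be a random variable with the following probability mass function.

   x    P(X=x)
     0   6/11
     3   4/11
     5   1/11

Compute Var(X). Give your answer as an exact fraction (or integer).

E[X] = (6/11)·0 + (4/11)·3 + (1/11)·5 = 17/11
E[X²] = (6/11)·0 + (4/11)·9 + (1/11)·25 = 61/11
Var(X) = 61/11 − (17/11)² = 382/121

382/121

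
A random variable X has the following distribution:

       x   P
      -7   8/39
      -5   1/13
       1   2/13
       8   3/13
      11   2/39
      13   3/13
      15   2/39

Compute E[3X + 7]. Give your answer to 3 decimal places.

20.538

E[3x+7] = (8/39)·(-14) + (1/13)·(-8) + (2/13)·10 + (3/13)·31 + (2/39)·40 + (3/13)·46 + (2/39)·52
     = 267/13 ≈ 20.538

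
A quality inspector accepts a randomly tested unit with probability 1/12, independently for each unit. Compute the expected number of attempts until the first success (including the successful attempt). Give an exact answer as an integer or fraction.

12

For a geometric distribution, E[trials] = 1/p = 1/(1/12) = 12.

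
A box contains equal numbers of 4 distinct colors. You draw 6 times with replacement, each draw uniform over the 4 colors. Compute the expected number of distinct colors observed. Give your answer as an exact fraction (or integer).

Let Xⱼ=1 if type j appears at least once. P(Xⱼ=1) = 1 − ((4−1)/4)^6 = 3367/4096.
E[#distinct] = 4·3367/4096 = 3367/1024.

3367/1024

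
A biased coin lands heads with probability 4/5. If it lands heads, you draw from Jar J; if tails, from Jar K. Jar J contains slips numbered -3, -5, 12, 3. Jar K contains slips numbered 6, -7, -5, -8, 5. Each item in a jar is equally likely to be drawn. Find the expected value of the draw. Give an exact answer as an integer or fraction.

26/25

E[X | Jar J] = (-3 − 5 + 12 + 3)/4 = 7/4
E[X | Jar K] = (6 − 7 − 5 − 8 + 5)/5 = -9/5
E[X] = (4/5)·7/4 + (1/5)·(-9/5) = 26/25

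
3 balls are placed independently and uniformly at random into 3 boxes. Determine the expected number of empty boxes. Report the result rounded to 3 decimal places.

0.889

Let Xⱼ=1 if box j is empty. P(Xⱼ=1) = ((3-1)/3)^3 = 8/27.
By linearity, E[#empty] = 3·8/27 = 8/9.
≈ 0.889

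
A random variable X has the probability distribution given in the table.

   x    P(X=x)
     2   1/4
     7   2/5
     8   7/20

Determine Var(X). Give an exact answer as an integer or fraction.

579/100

E[X] = (1/4)·2 + (2/5)·7 + (7/20)·8 = 61/10
E[X²] = (1/4)·4 + (2/5)·49 + (7/20)·64 = 43
Var(X) = 43 − (61/10)² = 579/100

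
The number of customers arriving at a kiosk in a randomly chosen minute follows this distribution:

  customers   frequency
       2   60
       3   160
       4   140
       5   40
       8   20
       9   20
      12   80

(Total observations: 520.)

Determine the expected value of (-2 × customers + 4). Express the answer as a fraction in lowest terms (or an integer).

Total = 520, so P(customers=2) = 60/520, etc.
E[-2x+4] = (3/26)·0 + (4/13)·(-2) + (7/26)·(-4) + (1/13)·(-6) + (1/26)·(-12) + (1/26)·(-14) + (2/13)·(-20)
     = -81/13

-81/13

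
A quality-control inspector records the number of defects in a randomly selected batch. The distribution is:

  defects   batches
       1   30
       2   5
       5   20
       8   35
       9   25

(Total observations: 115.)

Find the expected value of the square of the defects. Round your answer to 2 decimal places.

Total = 115, so P(defects=1) = 30/115, etc.
E[X²] = (6/23)·1 + (1/23)·4 + (4/23)·25 + (7/23)·64 + (5/23)·81
     = 963/23 ≈ 41.87

41.87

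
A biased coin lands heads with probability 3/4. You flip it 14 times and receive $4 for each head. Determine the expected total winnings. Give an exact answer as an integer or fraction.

$42

E[#heads] = 14·3/4 = 21/2 (linearity over flips).
E[winnings] = 4·21/2 = 42.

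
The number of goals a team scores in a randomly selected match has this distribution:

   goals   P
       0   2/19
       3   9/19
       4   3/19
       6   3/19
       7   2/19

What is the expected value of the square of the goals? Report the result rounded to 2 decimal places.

E[X²] = (2/19)·0 + (9/19)·9 + (3/19)·16 + (3/19)·36 + (2/19)·49
     = 335/19 ≈ 17.63

17.63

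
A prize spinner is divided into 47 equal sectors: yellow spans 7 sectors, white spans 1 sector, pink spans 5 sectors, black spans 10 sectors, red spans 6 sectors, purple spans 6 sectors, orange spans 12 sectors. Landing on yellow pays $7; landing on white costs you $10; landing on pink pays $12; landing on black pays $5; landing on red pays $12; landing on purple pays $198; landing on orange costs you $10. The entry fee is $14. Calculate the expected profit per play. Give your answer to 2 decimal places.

E[payout] = (7/47)·7 + (1/47)·(-10) + (5/47)·12 + (10/47)·5 + (6/47)·12 + (6/47)·198 + (12/47)·(-10) = 1289/47
Expected profit = 1289/47 − 14 = 631/47 ≈ $13.43

$13.43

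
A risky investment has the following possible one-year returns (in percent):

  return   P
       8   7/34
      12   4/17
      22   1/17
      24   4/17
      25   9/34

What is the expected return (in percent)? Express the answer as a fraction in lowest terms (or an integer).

613/34

E[X] = (7/34)·8 + (4/17)·12 + (1/17)·22 + (4/17)·24 + (9/34)·25
     = 613/34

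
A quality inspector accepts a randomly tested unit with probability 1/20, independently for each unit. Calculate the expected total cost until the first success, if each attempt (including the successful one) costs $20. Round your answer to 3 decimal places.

E[#attempts] = 1/p = 20; E[cost] = 20·20 = 400.
≈ 400.000

$400.000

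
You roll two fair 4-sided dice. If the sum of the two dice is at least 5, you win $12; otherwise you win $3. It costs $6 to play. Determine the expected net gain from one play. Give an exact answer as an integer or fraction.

21/8 dollars

E[payout] = (3/8)·3 + (5/8)·12 = 69/8
Expected profit = 69/8 − 6 = 21/8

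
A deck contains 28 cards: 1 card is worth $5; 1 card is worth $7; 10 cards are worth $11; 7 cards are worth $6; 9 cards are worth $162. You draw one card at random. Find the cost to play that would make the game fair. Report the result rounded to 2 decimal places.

$57.93

E[payout] = (1/28)·5 + (1/28)·7 + (10/28)·11 + (7/28)·6 + (9/28)·162 = 811/14
Fair fee = E[payout] = 811/14 ≈ $57.93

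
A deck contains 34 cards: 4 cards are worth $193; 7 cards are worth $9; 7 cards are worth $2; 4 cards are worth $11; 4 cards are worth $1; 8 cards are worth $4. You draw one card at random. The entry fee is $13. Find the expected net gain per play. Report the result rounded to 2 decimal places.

$14.32

E[payout] = (4/34)·193 + (7/34)·9 + (7/34)·2 + (4/34)·11 + (4/34)·1 + (8/34)·4 = 929/34
Expected profit = 929/34 − 13 = 487/34 ≈ $14.32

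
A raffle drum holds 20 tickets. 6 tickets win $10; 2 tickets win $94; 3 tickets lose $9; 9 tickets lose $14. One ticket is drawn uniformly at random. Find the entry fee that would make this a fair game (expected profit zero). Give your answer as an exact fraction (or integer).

19/4 dollars

E[payout] = (6/20)·10 + (2/20)·94 + (3/20)·(-9) + (9/20)·(-14) = 19/4
Fair fee = E[payout] = 19/4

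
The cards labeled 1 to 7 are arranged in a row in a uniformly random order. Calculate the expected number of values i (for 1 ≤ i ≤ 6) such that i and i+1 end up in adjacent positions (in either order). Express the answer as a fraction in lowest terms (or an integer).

12/7

For each i ∈ {1,…,6}, let Xᵢ = 1 if i and i+1 are adjacent. P(Xᵢ=1) = 2·(7−1)!/7! = 2/7.
By linearity, E[ΣXᵢ] = (6)·(2/7) = 12/7.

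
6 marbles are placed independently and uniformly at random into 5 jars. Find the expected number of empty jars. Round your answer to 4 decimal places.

1.3107

Let Xⱼ=1 if jar j is empty. P(Xⱼ=1) = ((5-1)/5)^6 = 4096/15625.
By linearity, E[#empty] = 5·4096/15625 = 4096/3125.
≈ 1.3107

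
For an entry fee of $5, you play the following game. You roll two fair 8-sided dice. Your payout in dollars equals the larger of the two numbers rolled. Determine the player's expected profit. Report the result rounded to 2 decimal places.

$0.81

Distribution of the larger of the two numbers rolled: 1 w.p. 1/64, 2 w.p. 3/64, 3 w.p. 5/64, 4 w.p. 7/64, 5 w.p. 9/64, 6 w.p. 11/64, …
E[payout] = (1/64)·1 + (3/64)·2 + (5/64)·3 + (7/64)·4 + (9/64)·5 + (11/64)·6 + (13/64)·7 + (15/64)·8 = 93/16
Expected profit = 93/16 − 5 = 13/16 ≈ $0.81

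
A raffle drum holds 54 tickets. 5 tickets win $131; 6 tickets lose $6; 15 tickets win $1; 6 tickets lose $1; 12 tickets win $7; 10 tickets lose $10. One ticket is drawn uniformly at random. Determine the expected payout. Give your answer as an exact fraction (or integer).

34/3 dollars

E[payout] = (5/54)·131 + (6/54)·(-6) + (15/54)·1 + (6/54)·(-1) + (12/54)·7 + (10/54)·(-10) = 34/3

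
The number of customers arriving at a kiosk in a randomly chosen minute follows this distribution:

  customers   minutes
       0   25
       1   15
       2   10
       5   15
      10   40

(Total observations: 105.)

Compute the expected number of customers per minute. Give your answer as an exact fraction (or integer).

34/7

Total = 105, so P(customers=0) = 25/105, etc.
E[X] = (5/21)·0 + (1/7)·1 + (2/21)·2 + (1/7)·5 + (8/21)·10
     = 34/7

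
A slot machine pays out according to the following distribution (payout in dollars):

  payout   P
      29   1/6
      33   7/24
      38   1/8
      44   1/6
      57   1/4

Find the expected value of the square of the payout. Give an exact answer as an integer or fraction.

42557/24

E[X²] = (1/6)·841 + (7/24)·1089 + (1/8)·1444 + (1/6)·1936 + (1/4)·3249
     = 42557/24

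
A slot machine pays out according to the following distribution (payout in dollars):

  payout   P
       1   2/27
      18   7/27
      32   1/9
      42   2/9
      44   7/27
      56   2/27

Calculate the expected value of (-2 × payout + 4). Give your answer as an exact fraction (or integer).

E[-2x+4] = (2/27)·2 + (7/27)·(-32) + (1/9)·(-60) + (2/9)·(-80) + (7/27)·(-84) + (2/27)·(-108)
     = -1684/27

-1684/27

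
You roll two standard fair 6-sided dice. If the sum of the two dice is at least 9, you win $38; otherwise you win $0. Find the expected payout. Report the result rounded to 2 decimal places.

E[payout] = (13/18)·0 + (5/18)·38 = 95/9
≈ $10.56

$10.56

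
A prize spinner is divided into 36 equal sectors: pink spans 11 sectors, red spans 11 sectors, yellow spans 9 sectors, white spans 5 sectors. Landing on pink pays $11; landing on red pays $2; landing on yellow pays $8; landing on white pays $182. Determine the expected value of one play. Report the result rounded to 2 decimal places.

$31.25

E[payout] = (11/36)·11 + (11/36)·2 + (9/36)·8 + (5/36)·182 = 125/4
≈ $31.25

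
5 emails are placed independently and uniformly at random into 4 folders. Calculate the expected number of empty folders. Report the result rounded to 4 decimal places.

0.9492

Let Xⱼ=1 if folder j is empty. P(Xⱼ=1) = ((4-1)/4)^5 = 243/1024.
By linearity, E[#empty] = 4·243/1024 = 243/256.
≈ 0.9492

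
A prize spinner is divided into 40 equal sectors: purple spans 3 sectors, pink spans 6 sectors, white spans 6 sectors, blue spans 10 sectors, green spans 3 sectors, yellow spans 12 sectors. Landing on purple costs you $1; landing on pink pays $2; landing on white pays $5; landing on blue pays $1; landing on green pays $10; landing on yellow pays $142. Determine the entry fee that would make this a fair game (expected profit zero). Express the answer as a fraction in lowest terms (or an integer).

1783/40 dollars

E[payout] = (3/40)·(-1) + (6/40)·2 + (6/40)·5 + (10/40)·1 + (3/40)·10 + (12/40)·142 = 1783/40
Fair fee = E[payout] = 1783/40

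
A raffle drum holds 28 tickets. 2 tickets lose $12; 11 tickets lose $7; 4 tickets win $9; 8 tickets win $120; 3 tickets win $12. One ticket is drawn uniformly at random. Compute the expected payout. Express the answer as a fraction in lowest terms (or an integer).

E[payout] = (2/28)·(-12) + (11/28)·(-7) + (4/28)·9 + (8/28)·120 + (3/28)·12 = 133/4

133/4 dollars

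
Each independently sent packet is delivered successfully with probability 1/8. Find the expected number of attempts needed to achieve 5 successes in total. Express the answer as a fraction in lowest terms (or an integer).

By linearity (sum of 5 independent geometric waits), E[trials] = 5/p = 5/(1/8) = 40.

40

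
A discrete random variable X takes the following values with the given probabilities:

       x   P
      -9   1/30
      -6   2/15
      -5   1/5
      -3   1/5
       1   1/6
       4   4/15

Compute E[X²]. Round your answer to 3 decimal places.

E[X²] = (1/30)·81 + (2/15)·36 + (1/5)·25 + (1/5)·9 + (1/6)·1 + (4/15)·16
     = 281/15 ≈ 18.733

18.733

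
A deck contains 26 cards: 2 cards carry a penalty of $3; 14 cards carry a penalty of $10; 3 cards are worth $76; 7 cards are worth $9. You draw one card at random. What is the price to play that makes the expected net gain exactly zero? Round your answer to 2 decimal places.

$5.58

E[payout] = (2/26)·(-3) + (14/26)·(-10) + (3/26)·76 + (7/26)·9 = 145/26
Fair fee = E[payout] = 145/26 ≈ $5.58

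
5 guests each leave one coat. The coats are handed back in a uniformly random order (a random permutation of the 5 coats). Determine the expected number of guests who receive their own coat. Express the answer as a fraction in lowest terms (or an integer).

1

Let Xᵢ = 1 if person i gets their own coat. For each i, P(Xᵢ=1) = 1/5.
By linearity of expectation, E[X₁+…+X_5] = 5·(1/5) = 1.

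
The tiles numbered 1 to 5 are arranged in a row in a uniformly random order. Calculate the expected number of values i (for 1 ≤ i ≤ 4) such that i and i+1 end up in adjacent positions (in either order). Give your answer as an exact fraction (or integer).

For each i ∈ {1,…,4}, let Xᵢ = 1 if i and i+1 are adjacent. P(Xᵢ=1) = 2·(5−1)!/5! = 2/5.
By linearity, E[ΣXᵢ] = (4)·(2/5) = 8/5.

8/5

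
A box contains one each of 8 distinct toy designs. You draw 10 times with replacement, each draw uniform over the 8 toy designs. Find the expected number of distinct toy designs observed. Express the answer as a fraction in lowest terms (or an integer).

Let Xⱼ=1 if type j appears at least once. P(Xⱼ=1) = 1 − ((8−1)/8)^10 = 791266575/1073741824.
E[#distinct] = 8·791266575/1073741824 = 791266575/134217728.

791266575/134217728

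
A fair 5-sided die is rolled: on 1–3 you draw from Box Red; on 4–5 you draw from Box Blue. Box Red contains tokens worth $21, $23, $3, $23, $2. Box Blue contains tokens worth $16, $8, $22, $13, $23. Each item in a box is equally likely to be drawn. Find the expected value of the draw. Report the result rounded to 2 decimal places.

E[X | Box Red] = (21 + 23 + 3 + 23 + 2)/5 = 72/5
E[X | Box Blue] = (16 + 8 + 22 + 13 + 23)/5 = 82/5
E[X] = (3/5)·72/5 + (2/5)·82/5 = 76/5 ≈ 15.20

$15.20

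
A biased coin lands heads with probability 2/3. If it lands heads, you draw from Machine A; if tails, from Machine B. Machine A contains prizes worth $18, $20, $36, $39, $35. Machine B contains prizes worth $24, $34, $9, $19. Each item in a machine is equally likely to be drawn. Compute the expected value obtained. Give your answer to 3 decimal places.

E[X | Machine A] = (18 + 20 + 36 + 39 + 35)/5 = 148/5
E[X | Machine B] = (24 + 34 + 9 + 19)/4 = 43/2
E[X] = (2/3)·148/5 + (1/3)·43/2 = 269/10 ≈ 26.900

$26.900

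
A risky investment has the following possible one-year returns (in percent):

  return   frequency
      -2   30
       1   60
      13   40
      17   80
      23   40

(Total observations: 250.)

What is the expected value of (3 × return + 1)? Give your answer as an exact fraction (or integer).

173/5

Total = 250, so P(return=-2) = 30/250, etc.
E[3x+1] = (3/25)·(-5) + (6/25)·4 + (4/25)·40 + (8/25)·52 + (4/25)·70
     = 173/5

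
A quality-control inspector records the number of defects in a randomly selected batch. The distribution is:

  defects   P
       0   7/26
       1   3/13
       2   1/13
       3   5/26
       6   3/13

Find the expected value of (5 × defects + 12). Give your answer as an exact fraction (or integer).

617/26

E[5x+12] = (7/26)·12 + (3/13)·17 + (1/13)·22 + (5/26)·27 + (3/13)·42
     = 617/26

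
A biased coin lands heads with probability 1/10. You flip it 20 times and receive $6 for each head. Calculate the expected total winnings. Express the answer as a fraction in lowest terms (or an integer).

E[#heads] = 20·1/10 = 2 (linearity over flips).
E[winnings] = 6·2 = 12.

$12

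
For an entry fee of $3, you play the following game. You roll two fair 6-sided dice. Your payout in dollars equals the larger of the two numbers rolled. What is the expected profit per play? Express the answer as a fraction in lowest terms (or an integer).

53/36 dollars

Distribution of the larger of the two numbers rolled: 1 w.p. 1/36, 2 w.p. 1/12, 3 w.p. 5/36, 4 w.p. 7/36, 5 w.p. 1/4, 6 w.p. 11/36
E[payout] = (1/36)·1 + (1/12)·2 + (5/36)·3 + (7/36)·4 + (1/4)·5 + (11/36)·6 = 161/36
Expected profit = 161/36 − 3 = 53/36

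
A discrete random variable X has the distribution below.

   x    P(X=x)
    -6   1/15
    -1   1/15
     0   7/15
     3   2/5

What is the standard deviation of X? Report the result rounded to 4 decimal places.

2.3514

E[X] = 11/15, E[X²] = 91/15
Var(X) = E[X²] − (E[X])² = 91/15 − 121/225 = 1244/225
SD(X) = √(1244/225) ≈ 2.3514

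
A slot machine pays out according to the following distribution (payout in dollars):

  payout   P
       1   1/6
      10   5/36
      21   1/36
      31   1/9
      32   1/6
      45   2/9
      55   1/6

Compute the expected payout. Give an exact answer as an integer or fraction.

361/12 dollars

E[X] = (1/6)·1 + (5/36)·10 + (1/36)·21 + (1/9)·31 + (1/6)·32 + (2/9)·45 + (1/6)·55
     = 361/12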